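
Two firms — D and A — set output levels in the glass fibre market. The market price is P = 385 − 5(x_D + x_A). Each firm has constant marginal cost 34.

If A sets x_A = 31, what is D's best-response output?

19.6

Firm D's profit: π = x_D(385 − 5(x_D + x_A)) − 34x_D.
∂π/∂x_D = 351 − 10x_D − 5x_A = 0, so x_D = 35.1 − 0.5x_A.
At x_A = 31: x_D = 35.1 − 0.5·31 = 19.6.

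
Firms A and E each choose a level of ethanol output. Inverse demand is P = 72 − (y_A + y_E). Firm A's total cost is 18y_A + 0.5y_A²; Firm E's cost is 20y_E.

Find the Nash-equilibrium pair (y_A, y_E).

Firm A's profit: π = y_A(72 − (y_A + y_E)) − 18y_A − 0.5y_A².
∂π/∂y_A = 54 − 3y_A − y_E = 0, so y_A = 18 − (1/3)y_E.
For E: ∂π/∂y_E = 52 − 2y_E − y_A = 0 ⇒ y_E = 26 − 0.5y_A.
Plugging y_E into A's best response: y_A = 18 − (1/3)(26 − 0.5y_A) ⇒ (5/6)y_A = 28/3, so y_A = 11.2.
Then y_E = 26 − 0.5·11.2 = 20.4.

11.2, 20.4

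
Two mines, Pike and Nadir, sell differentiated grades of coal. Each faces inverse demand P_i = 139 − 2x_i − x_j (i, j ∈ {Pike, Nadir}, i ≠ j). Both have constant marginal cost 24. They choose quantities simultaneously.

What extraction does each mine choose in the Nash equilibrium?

Mine Pike's profit: π = x_{Pike}(139 − 2x_{Pike} − x_{Nadir}) − 24x_{Pike}.
∂π/∂x_{Pike} = 115 − 4x_{Pike} − x_{Nadir} = 0 ⇒ x_{Pike} = 28.75 − 0.25x_{Nadir}.
The game is symmetric, so in equilibrium x_{Nadir} = x_{Pike}: the reaction function gives 1.25x_{Pike} = 28.75, hence x_{Pike} = 23.

23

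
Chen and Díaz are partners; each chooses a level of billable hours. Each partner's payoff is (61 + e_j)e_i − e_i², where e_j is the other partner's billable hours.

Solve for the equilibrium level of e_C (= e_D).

61

Chen's payoff is (61 + e_D)e_C − e_C².
∂π/∂e_C = 61 + e_D − 2e_C = 0, so e_C = 30.5 + 0.5e_D.
By symmetry e_D = e_C; substituting into the reaction function, 0.5e_C = 30.5 and e_C = 61.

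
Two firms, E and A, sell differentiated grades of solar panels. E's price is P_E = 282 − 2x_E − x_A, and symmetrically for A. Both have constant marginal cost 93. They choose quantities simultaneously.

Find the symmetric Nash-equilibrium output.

37.8

Firm E's profit: π = x_E(282 − 2x_E − x_A) − 93x_E.
∂π/∂x_E = 189 − 4x_E − x_A = 0 ⇒ x_E = 47.25 − 0.25x_A.
Setting x_E = x_A in the reaction function: x_E = 47.25 − 0.25x_E, so x_E = 47.25 / 1.25 = 37.8.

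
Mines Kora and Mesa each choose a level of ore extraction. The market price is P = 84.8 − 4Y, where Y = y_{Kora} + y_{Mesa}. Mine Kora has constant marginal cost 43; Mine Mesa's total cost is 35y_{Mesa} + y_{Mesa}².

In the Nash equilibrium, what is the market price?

56.675

Mine Kora's profit: π = y_{Kora}(84.8 − 4(y_{Kora} + y_{Mesa})) − 43y_{Kora}.
∂π/∂y_{Kora} = 41.8 − 8y_{Kora} − 4y_{Mesa} = 0, so y_{Kora} = 5.225 − 0.5y_{Mesa}.
For Mesa: ∂π/∂y_{Mesa} = 49.8 − 10y_{Mesa} − 4y_{Kora} = 0 ⇒ y_{Mesa} = 4.98 − 0.4y_{Kora}.
Solving the two reaction functions simultaneously: (1 − (−0.5)(−0.4))y_{Kora} = 5.225 − 0.5·4.98, so 0.8y_{Kora} = 2.735 and y_{Kora} = 547/160.
Then y_{Mesa} = 4.98 − 0.4·(547/160) = 3.6125.
Equilibrium price: P = 84.8 − 4·(225/32) = 56.675.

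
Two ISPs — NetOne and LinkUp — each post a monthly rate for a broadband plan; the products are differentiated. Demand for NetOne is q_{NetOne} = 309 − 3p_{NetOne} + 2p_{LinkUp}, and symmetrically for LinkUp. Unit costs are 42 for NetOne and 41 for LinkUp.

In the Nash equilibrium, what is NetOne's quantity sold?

199.6875

NetOne's profit: π = (p_{NetOne} − 42)(309 − 3p_{NetOne} + 2p_{LinkUp}).
∂π/∂p_{NetOne} = 435 − 6p_{NetOne} + 2p_{LinkUp} = 0 ⇒ p_{NetOne} = 72.5 + (1/3)p_{LinkUp}.
Similarly p_{LinkUp} = 72 + (1/3)p_{NetOne}.
Solving the two reaction functions simultaneously: (1 − (1/3)(1/3))p_{NetOne} = 72.5 + (1/3)·72, so (8/9)p_{NetOne} = 96.5 and p_{NetOne} = 108.5625.
Then p_{LinkUp} = 72 + (1/3)·108.5625 = 108.1875.
q_{NetOne} = 309 − 3·108.5625 + 2·108.1875 = 199.6875.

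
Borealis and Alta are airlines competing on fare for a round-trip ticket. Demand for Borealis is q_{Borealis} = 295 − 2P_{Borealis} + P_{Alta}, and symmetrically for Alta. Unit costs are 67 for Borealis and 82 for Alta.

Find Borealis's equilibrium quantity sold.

156

Borealis's profit: π = (P_{Borealis} − 67)(295 − 2P_{Borealis} + P_{Alta}).
∂π/∂P_{Borealis} = 429 − 4P_{Borealis} + P_{Alta} = 0 ⇒ P_{Borealis} = 107.25 + 0.25P_{Alta}.
Similarly P_{Alta} = 114.75 + 0.25P_{Borealis}.
Solving the two reaction functions simultaneously: (1 − (0.25)(0.25))P_{Borealis} = 107.25 + 0.25·114.75, so 0.9375P_{Borealis} = 135.9375 and P_{Borealis} = 145.
Then P_{Alta} = 114.75 + 0.25·145 = 151.
q_{Borealis} = 295 − 2·145 + 151 = 156.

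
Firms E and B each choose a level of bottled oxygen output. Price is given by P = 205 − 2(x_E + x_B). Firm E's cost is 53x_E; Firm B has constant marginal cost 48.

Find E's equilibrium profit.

1200.5

Firm E's profit: π = x_E(205 − 2(x_E + x_B)) − 53x_E.
∂π/∂x_E = 152 − 4x_E − 2x_B = 0, so x_E = 38 − 0.5x_B.
By the same steps for B: x_B = 39.25 − 0.5x_E.
Substituting the second reaction function into the first: x_E = 38 − 0.5(39.25 − 0.5x_E), which gives 0.75x_E = 18.375 ⇒ x_E = 24.5.
Then x_B = 39.25 − 0.5·24.5 = 27.
Price P = 205 − 2·51.5 = 102.
E's profit: (102 − 53)·24.5 = 1200.5.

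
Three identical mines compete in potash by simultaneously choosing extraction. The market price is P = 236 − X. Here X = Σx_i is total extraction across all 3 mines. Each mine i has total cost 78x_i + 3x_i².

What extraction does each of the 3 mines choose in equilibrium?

15.8

A representative mine's profit is π_i = x_i(236 − X) − 78x_i − 3x_i², with X = x_i + Σ_{j≠i} x_j.
First-order condition: 158 − 8x_i − Σ_{j≠i} x_j = 0.
With identical mines, set every x_j = x: then 158 − 8x − 2x = 0, i.e. x = 158/10 = 15.8.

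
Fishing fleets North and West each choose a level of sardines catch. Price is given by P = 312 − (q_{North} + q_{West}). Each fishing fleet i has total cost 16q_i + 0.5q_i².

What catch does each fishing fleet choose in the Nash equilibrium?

74

Fishing fleet North's profit: π = q_{North}(312 − (q_{North} + q_{West})) − 16q_{North} − 0.5q_{North}².
∂π/∂q_{North} = 296 − 3q_{North} − q_{West} = 0, so q_{North} = 296/3 − (1/3)q_{West}.
By symmetry q_{West} = q_{North}; substituting into the reaction function, (4/3)q_{North} = 296/3 and q_{North} = 74.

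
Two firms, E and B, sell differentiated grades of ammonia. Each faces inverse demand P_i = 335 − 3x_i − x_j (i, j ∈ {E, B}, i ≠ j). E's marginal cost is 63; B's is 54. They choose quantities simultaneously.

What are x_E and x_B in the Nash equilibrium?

Firm E's profit: π = x_E(335 − 3x_E − x_B) − 63x_E.
∂π/∂x_E = 272 − 6x_E − x_B = 0 ⇒ x_E = 136/3 − (1/6)x_B.
Similarly x_B = 281/6 − (1/6)x_E.
Solving the two reaction functions simultaneously: (1 − (−1/6)(−1/6))x_E = 136/3 − (1/6)·(281/6), so (35/36)x_E = 1351/36 and x_E = 38.6.
Then x_B = 281/6 − (1/6)·38.6 = 40.4.

38.6, 40.4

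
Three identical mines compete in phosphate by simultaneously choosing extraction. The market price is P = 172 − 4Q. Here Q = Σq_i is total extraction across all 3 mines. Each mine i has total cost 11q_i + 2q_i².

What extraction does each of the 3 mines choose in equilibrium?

8.05

A representative mine's profit is π_i = q_i(172 − 4Q) − 11q_i − 2q_i², with Q = q_i + Σ_{j≠i} q_j.
First-order condition: 161 − 12q_i − 4Σ_{j≠i} q_j = 0.
With identical mines, set every q_j = q: then 161 − 12q − 8q = 0, i.e. q = 161/20 = 8.05.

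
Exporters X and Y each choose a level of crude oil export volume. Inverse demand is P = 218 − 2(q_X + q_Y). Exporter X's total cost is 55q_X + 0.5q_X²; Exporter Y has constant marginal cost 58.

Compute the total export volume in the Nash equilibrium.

Exporter X's profit: π = q_X(218 − 2(q_X + q_Y)) − 55q_X − 0.5q_X².
∂π/∂q_X = 163 − 5q_X − 2q_Y = 0, so q_X = 32.6 − 0.4q_Y.
For Y: ∂π/∂q_Y = 160 − 4q_Y − 2q_X = 0 ⇒ q_Y = 40 − 0.5q_X.
Plugging q_Y into X's best response: q_X = 32.6 − 0.4(40 − 0.5q_X) ⇒ 0.8q_X = 16.6, so q_X = 20.75.
Then q_Y = 40 − 0.5·20.75 = 29.625.
Total export volume: 20.75 + 29.625 = 50.375.

50.375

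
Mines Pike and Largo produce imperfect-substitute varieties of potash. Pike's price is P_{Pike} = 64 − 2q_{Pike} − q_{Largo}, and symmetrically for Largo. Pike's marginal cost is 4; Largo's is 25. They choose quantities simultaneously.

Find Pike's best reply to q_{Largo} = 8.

Mine Pike's profit: π = q_{Pike}(64 − 2q_{Pike} − q_{Largo}) − 4q_{Pike}.
∂π/∂q_{Pike} = 60 − 4q_{Pike} − q_{Largo} = 0 ⇒ q_{Pike} = 15 − 0.25q_{Largo}.
At q_{Largo} = 8: q_{Pike} = 15 − 0.25·8 = 13.

13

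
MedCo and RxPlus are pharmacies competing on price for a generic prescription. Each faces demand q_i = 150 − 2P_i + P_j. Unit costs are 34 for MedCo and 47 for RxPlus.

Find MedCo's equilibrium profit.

MedCo's profit: π = (P_{MedCo} − 34)(150 − 2P_{MedCo} + P_{RxPlus}).
∂π/∂P_{MedCo} = 218 − 4P_{MedCo} + P_{RxPlus} = 0 ⇒ P_{MedCo} = 54.5 + 0.25P_{RxPlus}.
Similarly P_{RxPlus} = 61 + 0.25P_{MedCo}.
Plugging P_{RxPlus} into MedCo's best response: P_{MedCo} = 54.5 + 0.25(61 + 0.25P_{MedCo}) ⇒ 0.9375P_{MedCo} = 69.75, so P_{MedCo} = 74.4.
Then P_{RxPlus} = 61 + 0.25·74.4 = 79.6.
q_{MedCo} = 150 − 2·74.4 + 79.6 = 80.8.
Profit = (74.4 − 34)·80.8 = 3264.32.

3264.32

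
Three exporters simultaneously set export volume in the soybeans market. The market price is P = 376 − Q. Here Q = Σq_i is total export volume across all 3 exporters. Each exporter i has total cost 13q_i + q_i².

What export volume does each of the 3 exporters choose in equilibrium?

A representative exporter's profit is π_i = q_i(376 − Q) − 13q_i − q_i², with Q = q_i + Σ_{j≠i} q_j.
First-order condition: 363 − 4q_i − Σ_{j≠i} q_j = 0.
Imposing symmetry (q_j = q for all j) turns Σ_{j≠i} q_j into 2q, so 363 = 6q and q = 60.5.

60.5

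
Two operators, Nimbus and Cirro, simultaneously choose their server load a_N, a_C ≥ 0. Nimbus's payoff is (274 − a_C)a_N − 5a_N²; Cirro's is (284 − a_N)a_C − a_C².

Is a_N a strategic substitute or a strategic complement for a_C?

strategic substitutes

Expanding Nimbus's payoff: 274a_N − a_Ca_N − 5a_N².
∂π/∂a_N = 274 − a_C − 10a_N = 0, so a_N = 27.4 − 0.1a_C.
The best-response slope da_N/da_C = −0.1 < 0: the reaction function is downward-sloping, so the choices are strategic substitutes.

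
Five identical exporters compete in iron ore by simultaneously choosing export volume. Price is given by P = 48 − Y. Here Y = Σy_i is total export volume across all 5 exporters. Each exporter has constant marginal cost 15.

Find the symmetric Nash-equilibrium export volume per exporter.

A representative exporter's profit is π_i = y_i(48 − Y) − 15y_i, with Y = y_i + Σ_{j≠i} y_j.
First-order condition: 33 − 2y_i − Σ_{j≠i} y_j = 0.
With identical exporters, set every y_j = y: then 33 − 2y − 4y = 0, i.e. y = 33/6 = 5.5.

5.5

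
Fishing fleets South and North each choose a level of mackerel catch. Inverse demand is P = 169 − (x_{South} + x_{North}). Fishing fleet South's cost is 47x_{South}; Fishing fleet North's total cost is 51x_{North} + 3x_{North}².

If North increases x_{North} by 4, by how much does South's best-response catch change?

Fishing fleet South's profit: π = x_{South}(169 − (x_{South} + x_{North})) − 47x_{South}.
∂π/∂x_{South} = 122 − 2x_{South} − x_{North} = 0, so x_{South} = 61 − 0.5x_{North}.
The reaction-function slope is −0.5, so a 4-unit rise in x_{North} moves x_{South} by −0.5 × 4 = −2. South's best response falls — the actions are strategic substitutes.

-2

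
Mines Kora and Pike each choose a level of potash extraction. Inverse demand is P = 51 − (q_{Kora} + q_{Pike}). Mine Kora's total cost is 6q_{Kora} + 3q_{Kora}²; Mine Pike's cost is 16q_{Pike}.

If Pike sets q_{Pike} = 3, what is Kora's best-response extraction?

Mine Kora's profit: π = q_{Kora}(51 − (q_{Kora} + q_{Pike})) − 6q_{Kora} − 3q_{Kora}².
∂π/∂q_{Kora} = 45 − 8q_{Kora} − q_{Pike} = 0, so q_{Kora} = 5.625 − 0.125q_{Pike}.
At q_{Pike} = 3: q_{Kora} = 5.625 − 0.125·3 = 5.25.

5.25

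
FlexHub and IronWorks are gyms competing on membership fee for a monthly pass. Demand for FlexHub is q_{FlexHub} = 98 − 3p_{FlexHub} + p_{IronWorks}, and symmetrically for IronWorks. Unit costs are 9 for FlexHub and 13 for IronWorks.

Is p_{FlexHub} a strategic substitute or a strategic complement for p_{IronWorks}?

strategic complements

FlexHub's profit: π = (p_{FlexHub} − 9)(98 − 3p_{FlexHub} + p_{IronWorks}).
∂π/∂p_{FlexHub} = 125 − 6p_{FlexHub} + p_{IronWorks} = 0 ⇒ p_{FlexHub} = 125/6 + (1/6)p_{IronWorks}.
The best-response slope dp_{FlexHub}/dp_{IronWorks} = 1/6 > 0: the reaction function is upward-sloping, so the choices are strategic complements.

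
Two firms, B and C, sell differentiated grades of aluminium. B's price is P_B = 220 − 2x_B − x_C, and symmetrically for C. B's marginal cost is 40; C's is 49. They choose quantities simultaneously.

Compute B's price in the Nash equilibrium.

Firm B's profit: π = x_B(220 − 2x_B − x_C) − 40x_B.
∂π/∂x_B = 180 − 4x_B − x_C = 0 ⇒ x_B = 45 − 0.25x_C.
Similarly x_C = 42.75 − 0.25x_B.
Plugging x_C into B's best response: x_B = 45 − 0.25(42.75 − 0.25x_B) ⇒ 0.9375x_B = 34.3125, so x_B = 36.6.
Then x_C = 42.75 − 0.25·36.6 = 33.6.
P_B = 220 − 2·36.6 − 33.6 = 113.2.

113.2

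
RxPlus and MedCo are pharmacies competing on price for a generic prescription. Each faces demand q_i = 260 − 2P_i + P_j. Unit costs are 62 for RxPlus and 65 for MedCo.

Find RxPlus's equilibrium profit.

8817.92

RxPlus's profit: π = (P_{RxPlus} − 62)(260 − 2P_{RxPlus} + P_{MedCo}).
∂π/∂P_{RxPlus} = 384 − 4P_{RxPlus} + P_{MedCo} = 0 ⇒ P_{RxPlus} = 96 + 0.25P_{MedCo}.
Similarly P_{MedCo} = 97.5 + 0.25P_{RxPlus}.
Plugging P_{MedCo} into RxPlus's best response: P_{RxPlus} = 96 + 0.25(97.5 + 0.25P_{RxPlus}) ⇒ 0.9375P_{RxPlus} = 120.375, so P_{RxPlus} = 128.4.
Then P_{MedCo} = 97.5 + 0.25·128.4 = 129.6.
q_{RxPlus} = 260 − 2·128.4 + 129.6 = 132.8.
Profit = (128.4 − 62)·132.8 = 8817.92.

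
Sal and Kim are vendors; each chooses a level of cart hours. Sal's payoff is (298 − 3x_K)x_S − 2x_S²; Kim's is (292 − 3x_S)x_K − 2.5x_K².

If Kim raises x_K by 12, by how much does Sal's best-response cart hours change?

Expanding Sal's payoff: 298x_S − 3x_Kx_S − 2x_S².
∂π/∂x_S = 298 − 3x_K − 4x_S = 0, so x_S = 74.5 − 0.75x_K.
The reaction-function slope is −0.75, so a 12-unit rise in x_K moves x_S by −0.75 × 12 = −9. Sal's best response falls — the actions are strategic substitutes.

-9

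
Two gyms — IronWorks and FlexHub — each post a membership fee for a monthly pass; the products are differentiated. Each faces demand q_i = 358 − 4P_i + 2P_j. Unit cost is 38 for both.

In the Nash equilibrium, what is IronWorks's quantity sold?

IronWorks's profit: π = (P_{IronWorks} − 38)(358 − 4P_{IronWorks} + 2P_{FlexHub}).
∂π/∂P_{IronWorks} = 510 − 8P_{IronWorks} + 2P_{FlexHub} = 0 ⇒ P_{IronWorks} = 63.75 + 0.25P_{FlexHub}.
The game is symmetric, so in equilibrium P_{FlexHub} = P_{IronWorks}: the reaction function gives 0.75P_{IronWorks} = 63.75, hence P_{IronWorks} = 85.
q_{IronWorks} = 358 − 4·85 + 2·85 = 188.

188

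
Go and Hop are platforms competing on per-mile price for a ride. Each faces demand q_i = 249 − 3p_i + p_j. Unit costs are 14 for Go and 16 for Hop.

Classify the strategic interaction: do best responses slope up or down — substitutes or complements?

strategic complements

Go's profit: π = (p_{Go} − 14)(249 − 3p_{Go} + p_{Hop}).
∂π/∂p_{Go} = 291 − 6p_{Go} + p_{Hop} = 0 ⇒ p_{Go} = 48.5 + (1/6)p_{Hop}.
The best-response slope dp_{Go}/dp_{Hop} = 1/6 > 0: the reaction function is upward-sloping, so the choices are strategic complements.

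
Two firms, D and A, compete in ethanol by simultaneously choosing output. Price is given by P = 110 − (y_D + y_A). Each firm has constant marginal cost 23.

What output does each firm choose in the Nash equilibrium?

Firm D's profit: π = y_D(110 − (y_D + y_A)) − 23y_D.
∂π/∂y_D = 87 − 2y_D − y_A = 0, so y_D = 43.5 − 0.5y_A.
Setting y_D = y_A in the reaction function: y_D = 43.5 − 0.5y_D, so y_D = 43.5 / 1.5 = 29.

29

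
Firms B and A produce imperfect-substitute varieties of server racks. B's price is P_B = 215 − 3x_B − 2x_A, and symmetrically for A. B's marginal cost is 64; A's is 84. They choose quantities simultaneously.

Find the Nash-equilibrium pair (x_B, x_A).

20.125, 15.125

Firm B's profit: π = x_B(215 − 3x_B − 2x_A) − 64x_B.
∂π/∂x_B = 151 − 6x_B − 2x_A = 0 ⇒ x_B = 151/6 − (1/3)x_A.
Similarly x_A = 131/6 − (1/3)x_B.
Plugging x_A into B's best response: x_B = 151/6 − (1/3)(131/6 − (1/3)x_B) ⇒ (8/9)x_B = 161/9, so x_B = 20.125.
Then x_A = 131/6 − (1/3)·20.125 = 15.125.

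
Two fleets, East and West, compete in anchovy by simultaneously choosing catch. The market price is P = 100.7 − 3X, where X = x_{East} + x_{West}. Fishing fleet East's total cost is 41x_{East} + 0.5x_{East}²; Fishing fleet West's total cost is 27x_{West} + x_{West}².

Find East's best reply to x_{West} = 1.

Fishing fleet East's profit: π = x_{East}(100.7 − 3(x_{East} + x_{West})) − 41x_{East} − 0.5x_{East}².
∂π/∂x_{East} = 59.7 − 7x_{East} − 3x_{West} = 0, so x_{East} = 597/70 − (3/7)x_{West}.
At x_{West} = 1: x_{East} = 597/70 − (3/7)·1 = 8.1.

8.1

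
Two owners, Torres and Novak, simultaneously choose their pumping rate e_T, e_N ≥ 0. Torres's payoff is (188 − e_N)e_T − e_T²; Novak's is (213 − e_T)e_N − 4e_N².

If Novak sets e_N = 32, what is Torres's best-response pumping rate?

Expanding Torres's payoff: 188e_T − e_Ne_T − e_T².
∂π/∂e_T = 188 − e_N − 2e_T = 0, so e_T = 94 − 0.5e_N.
At e_N = 32: e_T = 94 − 0.5·32 = 78.

78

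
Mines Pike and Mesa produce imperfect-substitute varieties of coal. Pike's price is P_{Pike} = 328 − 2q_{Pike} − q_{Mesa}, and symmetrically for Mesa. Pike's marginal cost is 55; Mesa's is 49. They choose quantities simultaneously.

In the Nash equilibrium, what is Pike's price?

163.4

Mine Pike's profit: π = q_{Pike}(328 − 2q_{Pike} − q_{Mesa}) − 55q_{Pike}.
∂π/∂q_{Pike} = 273 − 4q_{Pike} − q_{Mesa} = 0 ⇒ q_{Pike} = 68.25 − 0.25q_{Mesa}.
Similarly q_{Mesa} = 69.75 − 0.25q_{Pike}.
Substituting the second reaction function into the first: q_{Pike} = 68.25 − 0.25(69.75 − 0.25q_{Pike}), which gives 0.9375q_{Pike} = 50.8125 ⇒ q_{Pike} = 54.2.
Then q_{Mesa} = 69.75 − 0.25·54.2 = 56.2.
P_{Pike} = 328 − 2·54.2 − 56.2 = 163.4.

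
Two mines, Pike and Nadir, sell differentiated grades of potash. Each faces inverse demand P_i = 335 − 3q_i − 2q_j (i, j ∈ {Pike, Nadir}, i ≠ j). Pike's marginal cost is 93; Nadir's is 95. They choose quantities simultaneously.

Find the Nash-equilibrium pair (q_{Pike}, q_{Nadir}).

30.375, 29.875

Mine Pike's profit: π = q_{Pike}(335 − 3q_{Pike} − 2q_{Nadir}) − 93q_{Pike}.
∂π/∂q_{Pike} = 242 − 6q_{Pike} − 2q_{Nadir} = 0 ⇒ q_{Pike} = 121/3 − (1/3)q_{Nadir}.
Similarly q_{Nadir} = 40 − (1/3)q_{Pike}.
Substituting the second reaction function into the first: q_{Pike} = 121/3 − (1/3)(40 − (1/3)q_{Pike}), which gives (8/9)q_{Pike} = 27 ⇒ q_{Pike} = 30.375.
Then q_{Nadir} = 40 − (1/3)·30.375 = 29.875.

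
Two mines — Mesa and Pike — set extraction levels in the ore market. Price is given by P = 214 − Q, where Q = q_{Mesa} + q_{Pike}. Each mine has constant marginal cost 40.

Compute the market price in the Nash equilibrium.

Mine Mesa's profit: π = q_{Mesa}(214 − (q_{Mesa} + q_{Pike})) − 40q_{Mesa}.
∂π/∂q_{Mesa} = 174 − 2q_{Mesa} − q_{Pike} = 0, so q_{Mesa} = 87 − 0.5q_{Pike}.
By symmetry q_{Pike} = q_{Mesa}; substituting into the reaction function, 1.5q_{Mesa} = 87 and q_{Mesa} = 58.
Equilibrium price: P = 214 − 116 = 98.

98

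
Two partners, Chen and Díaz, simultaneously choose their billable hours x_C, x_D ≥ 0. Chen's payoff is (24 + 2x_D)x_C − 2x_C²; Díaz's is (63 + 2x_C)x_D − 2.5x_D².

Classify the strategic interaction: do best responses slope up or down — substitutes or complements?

strategic complements

Expanding Chen's payoff: 24x_C + 2x_Dx_C − 2x_C².
∂π/∂x_C = 24 + 2x_D − 4x_C = 0, so x_C = 6 + 0.5x_D.
The best-response slope dx_C/dx_D = 0.5 > 0: the reaction function is upward-sloping, so the choices are strategic complements.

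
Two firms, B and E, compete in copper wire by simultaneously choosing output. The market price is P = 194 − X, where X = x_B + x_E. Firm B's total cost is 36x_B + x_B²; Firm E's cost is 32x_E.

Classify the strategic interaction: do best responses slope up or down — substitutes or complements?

Firm B's profit: π = x_B(194 − (x_B + x_E)) − 36x_B − x_B².
∂π/∂x_B = 158 − 4x_B − x_E = 0, so x_B = 39.5 − 0.25x_E.
The best-response slope dx_B/dx_E = −0.25 < 0: the reaction function is downward-sloping, so the choices are strategic substitutes.

strategic substitutes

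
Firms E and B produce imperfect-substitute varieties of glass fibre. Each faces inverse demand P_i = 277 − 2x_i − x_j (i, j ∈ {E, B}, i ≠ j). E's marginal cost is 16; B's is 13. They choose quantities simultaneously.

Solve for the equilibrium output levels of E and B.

52, 53

Firm E's profit: π = x_E(277 − 2x_E − x_B) − 16x_E.
∂π/∂x_E = 261 − 4x_E − x_B = 0 ⇒ x_E = 65.25 − 0.25x_B.
Similarly x_B = 66 − 0.25x_E.
Solving the two reaction functions simultaneously: (1 − (−0.25)(−0.25))x_E = 65.25 − 0.25·66, so 0.9375x_E = 48.75 and x_E = 52.
Then x_B = 66 − 0.25·52 = 53.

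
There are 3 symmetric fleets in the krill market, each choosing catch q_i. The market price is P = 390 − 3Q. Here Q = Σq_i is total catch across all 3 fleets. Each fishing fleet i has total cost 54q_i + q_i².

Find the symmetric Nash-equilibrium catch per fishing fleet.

A representative fishing fleet's profit is π_i = q_i(390 − 3Q) − 54q_i − q_i², with Q = q_i + Σ_{j≠i} q_j.
First-order condition: 336 − 8q_i − 3Σ_{j≠i} q_j = 0.
Imposing symmetry (q_j = q for all j) turns Σ_{j≠i} q_j into 2q, so 336 = 14q and q = 24.

24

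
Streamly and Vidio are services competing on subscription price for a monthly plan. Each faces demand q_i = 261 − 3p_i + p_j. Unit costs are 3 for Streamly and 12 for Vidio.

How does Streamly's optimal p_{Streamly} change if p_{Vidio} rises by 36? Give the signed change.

Streamly's profit: π = (p_{Streamly} − 3)(261 − 3p_{Streamly} + p_{Vidio}).
∂π/∂p_{Streamly} = 270 − 6p_{Streamly} + p_{Vidio} = 0 ⇒ p_{Streamly} = 45 + (1/6)p_{Vidio}.
The reaction-function slope is 1/6, so a 36-unit rise in p_{Vidio} moves p_{Streamly} by 1/6 × 36 = 6. Streamly's best response rises — the actions are strategic complements.

6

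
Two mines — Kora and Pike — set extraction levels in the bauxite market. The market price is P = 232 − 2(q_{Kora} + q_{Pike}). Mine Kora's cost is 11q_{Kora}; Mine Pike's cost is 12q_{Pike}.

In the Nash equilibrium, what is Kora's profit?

Mine Kora's profit: π = q_{Kora}(232 − 2(q_{Kora} + q_{Pike})) − 11q_{Kora}.
∂π/∂q_{Kora} = 221 − 4q_{Kora} − 2q_{Pike} = 0, so q_{Kora} = 55.25 − 0.5q_{Pike}.
By the same steps for Pike: q_{Pike} = 55 − 0.5q_{Kora}.
Plugging q_{Pike} into Kora's best response: q_{Kora} = 55.25 − 0.5(55 − 0.5q_{Kora}) ⇒ 0.75q_{Kora} = 27.75, so q_{Kora} = 37.
Then q_{Pike} = 55 − 0.5·37 = 36.5.
Price P = 232 − 2·73.5 = 85.
Kora's profit: (85 − 11)·37 = 2738.

2738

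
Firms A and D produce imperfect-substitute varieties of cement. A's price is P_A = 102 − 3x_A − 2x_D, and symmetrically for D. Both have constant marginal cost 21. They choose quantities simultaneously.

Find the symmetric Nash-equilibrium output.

10.125

Firm A's profit: π = x_A(102 − 3x_A − 2x_D) − 21x_A.
∂π/∂x_A = 81 − 6x_A − 2x_D = 0 ⇒ x_A = 13.5 − (1/3)x_D.
The game is symmetric, so in equilibrium x_D = x_A: the reaction function gives (4/3)x_A = 13.5, hence x_A = 10.125.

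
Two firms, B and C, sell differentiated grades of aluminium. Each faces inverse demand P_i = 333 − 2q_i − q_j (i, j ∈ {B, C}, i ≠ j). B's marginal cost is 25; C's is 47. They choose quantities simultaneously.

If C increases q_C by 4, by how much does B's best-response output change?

-1

Firm B's profit: π = q_B(333 − 2q_B − q_C) − 25q_B.
∂π/∂q_B = 308 − 4q_B − q_C = 0 ⇒ q_B = 77 − 0.25q_C.
The reaction-function slope is −0.25, so a 4-unit rise in q_C moves q_B by −0.25 × 4 = −1. B's best response falls — the actions are strategic substitutes.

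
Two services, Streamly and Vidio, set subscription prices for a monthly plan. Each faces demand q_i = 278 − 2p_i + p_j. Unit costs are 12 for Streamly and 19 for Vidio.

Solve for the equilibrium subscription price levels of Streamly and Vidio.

101.6, 104.4

Streamly's profit: π = (p_{Streamly} − 12)(278 − 2p_{Streamly} + p_{Vidio}).
∂π/∂p_{Streamly} = 302 − 4p_{Streamly} + p_{Vidio} = 0 ⇒ p_{Streamly} = 75.5 + 0.25p_{Vidio}.
Similarly p_{Vidio} = 79 + 0.25p_{Streamly}.
Plugging p_{Vidio} into Streamly's best response: p_{Streamly} = 75.5 + 0.25(79 + 0.25p_{Streamly}) ⇒ 0.9375p_{Streamly} = 95.25, so p_{Streamly} = 101.6.
Then p_{Vidio} = 79 + 0.25·101.6 = 104.4.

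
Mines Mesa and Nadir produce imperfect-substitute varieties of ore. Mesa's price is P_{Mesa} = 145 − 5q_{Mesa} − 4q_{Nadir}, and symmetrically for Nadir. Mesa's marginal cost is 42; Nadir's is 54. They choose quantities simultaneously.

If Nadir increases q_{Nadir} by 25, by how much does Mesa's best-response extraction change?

-10

Mine Mesa's profit: π = q_{Mesa}(145 − 5q_{Mesa} − 4q_{Nadir}) − 42q_{Mesa}.
∂π/∂q_{Mesa} = 103 − 10q_{Mesa} − 4q_{Nadir} = 0 ⇒ q_{Mesa} = 10.3 − 0.4q_{Nadir}.
The reaction-function slope is −0.4, so a 25-unit rise in q_{Nadir} moves q_{Mesa} by −0.4 × 25 = −10. Mesa's best response falls — the actions are strategic substitutes.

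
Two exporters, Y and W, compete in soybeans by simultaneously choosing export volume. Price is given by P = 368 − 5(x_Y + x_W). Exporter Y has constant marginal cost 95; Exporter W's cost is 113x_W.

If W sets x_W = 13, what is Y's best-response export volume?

Exporter Y's profit: π = x_Y(368 − 5(x_Y + x_W)) − 95x_Y.
∂π/∂x_Y = 273 − 10x_Y − 5x_W = 0, so x_Y = 27.3 − 0.5x_W.
At x_W = 13: x_Y = 27.3 − 0.5·13 = 20.8.

20.8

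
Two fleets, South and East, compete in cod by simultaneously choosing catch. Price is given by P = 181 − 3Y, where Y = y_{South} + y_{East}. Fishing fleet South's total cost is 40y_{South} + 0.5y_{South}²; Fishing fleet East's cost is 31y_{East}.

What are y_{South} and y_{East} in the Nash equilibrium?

Fishing fleet South's profit: π = y_{South}(181 − 3(y_{South} + y_{East})) − 40y_{South} − 0.5y_{South}².
∂π/∂y_{South} = 141 − 7y_{South} − 3y_{East} = 0, so y_{South} = 141/7 − (3/7)y_{East}.
For East: ∂π/∂y_{East} = 150 − 6y_{East} − 3y_{South} = 0 ⇒ y_{East} = 25 − 0.5y_{South}.
Plugging y_{East} into South's best response: y_{South} = 141/7 − (3/7)(25 − 0.5y_{South}) ⇒ (11/14)y_{South} = 66/7, so y_{South} = 12.
Then y_{East} = 25 − 0.5·12 = 19.

12, 19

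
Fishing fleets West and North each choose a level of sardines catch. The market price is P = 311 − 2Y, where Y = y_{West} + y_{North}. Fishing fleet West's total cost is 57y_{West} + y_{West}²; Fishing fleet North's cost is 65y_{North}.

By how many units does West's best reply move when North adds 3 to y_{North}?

-1

Fishing fleet West's profit: π = y_{West}(311 − 2(y_{West} + y_{North})) − 57y_{West} − y_{West}².
∂π/∂y_{West} = 254 − 6y_{West} − 2y_{North} = 0, so y_{West} = 127/3 − (1/3)y_{North}.
The reaction-function slope is −1/3, so a 3-unit rise in y_{North} moves y_{West} by −1/3 × 3 = −1. West's best response falls — the actions are strategic substitutes.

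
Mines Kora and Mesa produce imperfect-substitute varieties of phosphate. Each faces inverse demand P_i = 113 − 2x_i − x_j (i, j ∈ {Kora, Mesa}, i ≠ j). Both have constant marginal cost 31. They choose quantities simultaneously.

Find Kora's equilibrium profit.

537.92

Mine Kora's profit: π = x_{Kora}(113 − 2x_{Kora} − x_{Mesa}) − 31x_{Kora}.
∂π/∂x_{Kora} = 82 − 4x_{Kora} − x_{Mesa} = 0 ⇒ x_{Kora} = 20.5 − 0.25x_{Mesa}.
Setting x_{Kora} = x_{Mesa} in the reaction function: x_{Kora} = 20.5 − 0.25x_{Kora}, so x_{Kora} = 20.5 / 1.25 = 16.4.
P_{Kora} = 113 − 2·16.4 − 16.4 = 63.8.
Profit = (63.8 − 31)·16.4 = 537.92.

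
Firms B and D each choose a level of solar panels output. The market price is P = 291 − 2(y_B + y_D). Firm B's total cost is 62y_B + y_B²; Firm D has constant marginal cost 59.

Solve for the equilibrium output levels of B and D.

22.6, 46.7

Firm B's profit: π = y_B(291 − 2(y_B + y_D)) − 62y_B − y_B².
∂π/∂y_B = 229 − 6y_B − 2y_D = 0, so y_B = 229/6 − (1/3)y_D.
For D: ∂π/∂y_D = 232 − 4y_D − 2y_B = 0 ⇒ y_D = 58 − 0.5y_B.
Solving the two reaction functions simultaneously: (1 − (−1/3)(−0.5))y_B = 229/6 − (1/3)·58, so (5/6)y_B = 113/6 and y_B = 22.6.
Then y_D = 58 − 0.5·22.6 = 46.7.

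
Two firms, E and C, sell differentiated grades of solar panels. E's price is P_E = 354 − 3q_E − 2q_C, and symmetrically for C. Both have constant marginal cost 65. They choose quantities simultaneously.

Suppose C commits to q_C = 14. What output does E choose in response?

Firm E's profit: π = q_E(354 − 3q_E − 2q_C) − 65q_E.
∂π/∂q_E = 289 − 6q_E − 2q_C = 0 ⇒ q_E = 289/6 − (1/3)q_C.
At q_C = 14: q_E = 289/6 − (1/3)·14 = 43.5.

43.5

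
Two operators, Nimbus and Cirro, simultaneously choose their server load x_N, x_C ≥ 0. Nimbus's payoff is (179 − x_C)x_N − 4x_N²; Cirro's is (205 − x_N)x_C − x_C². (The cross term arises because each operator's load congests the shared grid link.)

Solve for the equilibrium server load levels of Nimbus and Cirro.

Expanding Nimbus's payoff: 179x_N − x_Cx_N − 4x_N².
∂π/∂x_N = 179 − x_C − 8x_N = 0, so x_N = 22.375 − 0.125x_C.
Likewise for Cirro: x_C = 102.5 − 0.5x_N.
Substituting the second reaction function into the first: x_N = 22.375 − 0.125(102.5 − 0.5x_N), which gives 0.9375x_N = 9.5625 ⇒ x_N = 10.2.
Then x_C = 102.5 − 0.5·10.2 = 97.4.

10.2, 97.4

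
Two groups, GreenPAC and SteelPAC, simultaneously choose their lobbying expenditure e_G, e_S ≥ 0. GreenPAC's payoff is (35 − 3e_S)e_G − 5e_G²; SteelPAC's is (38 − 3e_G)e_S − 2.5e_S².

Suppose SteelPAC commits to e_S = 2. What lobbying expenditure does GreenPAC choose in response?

2.9

Expanding GreenPAC's payoff: 35e_G − 3e_Se_G − 5e_G².
∂π/∂e_G = 35 − 3e_S − 10e_G = 0, so e_G = 3.5 − 0.3e_S.
At e_S = 2: e_G = 3.5 − 0.3·2 = 2.9.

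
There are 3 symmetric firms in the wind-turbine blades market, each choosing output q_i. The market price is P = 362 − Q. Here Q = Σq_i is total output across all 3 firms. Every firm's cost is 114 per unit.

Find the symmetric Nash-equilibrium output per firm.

A representative firm's profit is π_i = q_i(362 − Q) − 114q_i, with Q = q_i + Σ_{j≠i} q_j.
First-order condition: 248 − 2q_i − Σ_{j≠i} q_j = 0.
With identical firms, set every q_j = q: then 248 − 2q − 2q = 0, i.e. q = 248/4 = 62.

62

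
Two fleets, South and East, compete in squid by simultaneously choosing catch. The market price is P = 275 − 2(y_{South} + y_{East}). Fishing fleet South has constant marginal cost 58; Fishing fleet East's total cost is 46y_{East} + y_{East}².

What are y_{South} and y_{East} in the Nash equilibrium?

42.2, 24.1

Fishing fleet South's profit: π = y_{South}(275 − 2(y_{South} + y_{East})) − 58y_{South}.
∂π/∂y_{South} = 217 − 4y_{South} − 2y_{East} = 0, so y_{South} = 54.25 − 0.5y_{East}.
For East: ∂π/∂y_{East} = 229 − 6y_{East} − 2y_{South} = 0 ⇒ y_{East} = 229/6 − (1/3)y_{South}.
Solving the two reaction functions simultaneously: (1 − (−0.5)(−1/3))y_{South} = 54.25 − 0.5·(229/6), so (5/6)y_{South} = 211/6 and y_{South} = 42.2.
Then y_{East} = 229/6 − (1/3)·42.2 = 24.1.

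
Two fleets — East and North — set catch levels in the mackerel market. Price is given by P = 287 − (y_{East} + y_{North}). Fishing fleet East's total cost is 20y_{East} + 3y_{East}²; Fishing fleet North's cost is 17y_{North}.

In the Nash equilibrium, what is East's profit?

1239.04

Fishing fleet East's profit: π = y_{East}(287 − (y_{East} + y_{North})) − 20y_{East} − 3y_{East}².
∂π/∂y_{East} = 267 − 8y_{East} − y_{North} = 0, so y_{East} = 33.375 − 0.125y_{North}.
For North: ∂π/∂y_{North} = 270 − 2y_{North} − y_{East} = 0 ⇒ y_{North} = 135 − 0.5y_{East}.
Plugging y_{North} into East's best response: y_{East} = 33.375 − 0.125(135 − 0.5y_{East}) ⇒ 0.9375y_{East} = 16.5, so y_{East} = 17.6.
Then y_{North} = 135 − 0.5·17.6 = 126.2.
Price P = 287 − 143.8 = 143.2.
East's profit: (143.2 − 20)·17.6 − 3(17.6)² = 1239.04.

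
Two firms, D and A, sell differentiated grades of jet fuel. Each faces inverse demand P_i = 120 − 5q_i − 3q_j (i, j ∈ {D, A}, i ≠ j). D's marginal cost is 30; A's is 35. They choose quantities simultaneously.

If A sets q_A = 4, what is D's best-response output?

7.8

Firm D's profit: π = q_D(120 − 5q_D − 3q_A) − 30q_D.
∂π/∂q_D = 90 − 10q_D − 3q_A = 0 ⇒ q_D = 9 − 0.3q_A.
At q_A = 4: q_D = 9 − 0.3·4 = 7.8.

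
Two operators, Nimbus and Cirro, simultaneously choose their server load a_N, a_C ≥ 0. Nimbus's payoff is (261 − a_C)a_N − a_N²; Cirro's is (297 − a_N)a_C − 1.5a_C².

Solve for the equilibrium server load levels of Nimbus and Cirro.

97.2, 66.6

Expanding Nimbus's payoff: 261a_N − a_Ca_N − a_N².
∂π/∂a_N = 261 − a_C − 2a_N = 0, so a_N = 130.5 − 0.5a_C.
Likewise for Cirro: a_C = 99 − (1/3)a_N.
Solving the two reaction functions simultaneously: (1 − (−0.5)(−1/3))a_N = 130.5 − 0.5·99, so (5/6)a_N = 81 and a_N = 97.2.
Then a_C = 99 − (1/3)·97.2 = 66.6.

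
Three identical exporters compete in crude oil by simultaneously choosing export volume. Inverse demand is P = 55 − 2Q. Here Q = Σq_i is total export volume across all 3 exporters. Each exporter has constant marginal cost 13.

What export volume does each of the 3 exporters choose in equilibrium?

5.25

A representative exporter's profit is π_i = q_i(55 − 2Q) − 13q_i, with Q = q_i + Σ_{j≠i} q_j.
First-order condition: 42 − 4q_i − 2Σ_{j≠i} q_j = 0.
With identical exporters, set every q_j = q: then 42 − 4q − 4q = 0, i.e. q = 42/8 = 5.25.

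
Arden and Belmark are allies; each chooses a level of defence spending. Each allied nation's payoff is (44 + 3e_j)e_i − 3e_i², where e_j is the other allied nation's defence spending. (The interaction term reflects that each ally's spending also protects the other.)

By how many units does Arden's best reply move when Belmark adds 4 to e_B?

Arden's payoff is (44 + 3e_B)e_A − 3e_A².
∂π/∂e_A = 44 + 3e_B − 6e_A = 0, so e_A = 22/3 + 0.5e_B.
The reaction-function slope is 0.5, so a 4-unit rise in e_B moves e_A by 0.5 × 4 = 2. Arden's best response rises — the actions are strategic complements.

2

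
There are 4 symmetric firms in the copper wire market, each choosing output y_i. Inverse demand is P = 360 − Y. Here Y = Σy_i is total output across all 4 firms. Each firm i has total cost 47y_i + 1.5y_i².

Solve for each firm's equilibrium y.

A representative firm's profit is π_i = y_i(360 − Y) − 47y_i − 1.5y_i², with Y = y_i + Σ_{j≠i} y_j.
First-order condition: 313 − 5y_i − Σ_{j≠i} y_j = 0.
Imposing symmetry (y_j = y for all j) turns Σ_{j≠i} y_j into 3y, so 313 = 8y and y = 39.125.

39.125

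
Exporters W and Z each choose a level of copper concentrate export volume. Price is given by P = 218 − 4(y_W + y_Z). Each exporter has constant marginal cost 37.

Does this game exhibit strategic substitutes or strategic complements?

Exporter W's profit: π = y_W(218 − 4(y_W + y_Z)) − 37y_W.
∂π/∂y_W = 181 − 8y_W − 4y_Z = 0, so y_W = 22.625 − 0.5y_Z.
The best-response slope dy_W/dy_Z = −0.5 < 0: the reaction function is downward-sloping, so the choices are strategic substitutes.

strategic substitutes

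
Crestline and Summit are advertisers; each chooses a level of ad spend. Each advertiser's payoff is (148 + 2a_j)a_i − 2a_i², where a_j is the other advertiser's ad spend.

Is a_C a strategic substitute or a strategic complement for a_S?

Crestline's payoff is (148 + 2a_S)a_C − 2a_C².
∂π/∂a_C = 148 + 2a_S − 4a_C = 0, so a_C = 37 + 0.5a_S.
The best-response slope da_C/da_S = 0.5 > 0: the reaction function is upward-sloping, so the choices are strategic complements.

strategic complements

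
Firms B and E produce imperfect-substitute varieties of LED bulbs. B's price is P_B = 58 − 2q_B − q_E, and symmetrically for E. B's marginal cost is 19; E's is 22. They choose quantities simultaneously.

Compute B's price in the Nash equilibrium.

Firm B's profit: π = q_B(58 − 2q_B − q_E) − 19q_B.
∂π/∂q_B = 39 − 4q_B − q_E = 0 ⇒ q_B = 9.75 − 0.25q_E.
Similarly q_E = 9 − 0.25q_B.
Substituting the second reaction function into the first: q_B = 9.75 − 0.25(9 − 0.25q_B), which gives 0.9375q_B = 7.5 ⇒ q_B = 8.
Then q_E = 9 − 0.25·8 = 7.
P_B = 58 − 2·8 − 7 = 35.

35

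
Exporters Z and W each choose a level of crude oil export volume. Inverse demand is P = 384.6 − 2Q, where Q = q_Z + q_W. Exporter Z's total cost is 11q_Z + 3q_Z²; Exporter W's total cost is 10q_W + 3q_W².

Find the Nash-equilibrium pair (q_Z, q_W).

Exporter Z's profit: π = q_Z(384.6 − 2(q_Z + q_W)) − 11q_Z − 3q_Z².
∂π/∂q_Z = 373.6 − 10q_Z − 2q_W = 0, so q_Z = 37.36 − 0.2q_W.
By the same steps for W: q_W = 37.46 − 0.2q_Z.
Substituting the second reaction function into the first: q_Z = 37.36 − 0.2(37.46 − 0.2q_Z), which gives 0.96q_Z = 29.868 ⇒ q_Z = 31.1125.
Then q_W = 37.46 − 0.2·31.1125 = 31.2375.

31.1125, 31.2375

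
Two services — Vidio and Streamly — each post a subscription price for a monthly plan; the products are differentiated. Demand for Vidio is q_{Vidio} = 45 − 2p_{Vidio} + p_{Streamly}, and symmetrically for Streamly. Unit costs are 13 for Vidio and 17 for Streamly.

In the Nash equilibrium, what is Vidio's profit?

Vidio's profit: π = (p_{Vidio} − 13)(45 − 2p_{Vidio} + p_{Streamly}).
∂π/∂p_{Vidio} = 71 − 4p_{Vidio} + p_{Streamly} = 0 ⇒ p_{Vidio} = 17.75 + 0.25p_{Streamly}.
Similarly p_{Streamly} = 19.75 + 0.25p_{Vidio}.
Plugging p_{Streamly} into Vidio's best response: p_{Vidio} = 17.75 + 0.25(19.75 + 0.25p_{Vidio}) ⇒ 0.9375p_{Vidio} = 22.6875, so p_{Vidio} = 24.2.
Then p_{Streamly} = 19.75 + 0.25·24.2 = 25.8.
q_{Vidio} = 45 − 2·24.2 + 25.8 = 22.4.
Profit = (24.2 − 13)·22.4 = 250.88.

250.88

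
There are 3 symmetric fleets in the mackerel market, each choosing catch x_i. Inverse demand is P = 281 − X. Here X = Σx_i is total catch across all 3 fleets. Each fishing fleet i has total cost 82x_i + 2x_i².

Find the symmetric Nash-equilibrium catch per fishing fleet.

24.875

A representative fishing fleet's profit is π_i = x_i(281 − X) − 82x_i − 2x_i², with X = x_i + Σ_{j≠i} x_j.
First-order condition: 199 − 6x_i − Σ_{j≠i} x_j = 0.
Imposing symmetry (x_j = x for all j) turns Σ_{j≠i} x_j into 2x, so 199 = 8x and x = 24.875.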